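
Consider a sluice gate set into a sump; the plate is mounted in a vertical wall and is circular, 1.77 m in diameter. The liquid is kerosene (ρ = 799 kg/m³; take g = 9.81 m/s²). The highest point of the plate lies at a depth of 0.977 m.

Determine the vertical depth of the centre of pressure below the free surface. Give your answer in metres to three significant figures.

γ = ρg = 799 × 9.81 / 1000 = 7.83819 kN/m³.
The centroid is at the centre, 0.885 m below the top of the plate, so the centroid depth is h_c = 0.977 + 0.885 = 1.862 m.
A = π(0.885)² = 2.46057 m².
Resultant F = γ·h_c·A = 7.83819 × 1.862 × 2.46057 = 35.9113 kN.
I_c = πr⁴/4 = π × 0.885⁴/4 = 0.481796 m⁴.
Centre of pressure: y_p = y_c + I_c/(y_c·A) = 1.862 + 0.481796/(1.862 × 2.46057) = 1.862 + 0.105159 = 1.96716 m along the plane.

h_p = 1.97 m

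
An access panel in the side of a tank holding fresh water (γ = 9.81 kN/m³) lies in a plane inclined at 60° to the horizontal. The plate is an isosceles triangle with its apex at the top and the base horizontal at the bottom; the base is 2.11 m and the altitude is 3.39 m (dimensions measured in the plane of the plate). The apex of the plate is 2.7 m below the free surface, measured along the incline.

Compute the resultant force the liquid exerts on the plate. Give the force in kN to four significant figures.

F ≈ 150.7 kN

γ = 9.81 kN/m³.
Let θ = 60° be the plate's angle to the horizontal; measure y along the incline from where the plane meets the free surface. Vertical depth h = y·sinθ with sinθ = 0.866025.
With the apex up, the centroid sits 2h/3 = 2 × 3.39/3 = 2.26 m below the apex, so y_c = 2.7 + 2.26 = 4.96 m and h_c = 4.96 × 0.866025 = 4.29548 m.
A = ½ × 2.11 × 3.39 = 3.57645 m².
Resultant F = γ·h_c·A = 9.81 × 4.29548 × 3.57645 = 150.707 kN.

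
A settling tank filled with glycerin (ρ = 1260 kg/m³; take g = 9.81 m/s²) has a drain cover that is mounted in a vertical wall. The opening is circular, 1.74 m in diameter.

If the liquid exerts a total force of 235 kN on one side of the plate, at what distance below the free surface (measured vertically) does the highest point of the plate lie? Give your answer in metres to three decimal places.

d_top ≈ 7.125 m

γ = ρg = 1260 × 9.81 / 1000 = 12.3606 kN/m³.
A = π(0.87)² = 2.37787 m².
From F = γ·h_c·A, the centroid depth is h_c = 235/(12.3606 × 2.37787) = 7.9954 m.
The centroid is at the centre, 0.87 m below the top of the plate, so the highest point sits at h_top = 7.9954 − 0.87 = 7.1254 m below the surface.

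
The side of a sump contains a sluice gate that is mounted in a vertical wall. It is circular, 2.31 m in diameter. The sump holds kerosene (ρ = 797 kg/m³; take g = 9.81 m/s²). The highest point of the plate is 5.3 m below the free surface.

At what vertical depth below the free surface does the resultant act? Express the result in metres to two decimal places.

γ = ρg = 797 × 9.81 / 1000 = 7.81857 kN/m³.
The centroid is at the centre, 1.155 m below the top of the plate, so the centroid depth is h_c = 5.3 + 1.155 = 6.455 m.
A = π(1.155)² = 4.19096 m².
Resultant F = γ·h_c·A = 7.81857 × 6.455 × 4.19096 = 211.513 kN.
I_c = πr⁴/4 = π × 1.155⁴/4 = 1.39771 m⁴.
Centre of pressure: y_p = y_c + I_c/(y_c·A) = 6.455 + 1.39771/(6.455 × 4.19096) = 6.455 + 0.0516663 = 6.50667 m along the plane.

h_p = 6.51 m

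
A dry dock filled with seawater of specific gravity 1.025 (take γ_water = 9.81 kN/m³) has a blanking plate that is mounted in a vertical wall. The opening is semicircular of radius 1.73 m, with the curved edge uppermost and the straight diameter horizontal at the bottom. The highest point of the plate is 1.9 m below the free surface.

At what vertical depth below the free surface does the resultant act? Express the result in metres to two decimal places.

h_p = 2.97 m

γ = 1.025 × 9.81 = 10.05525 kN/m³.
The centroid lies 4r/(3π) = 0.734235 m above the diameter, so r − 4r/(3π) = 1.73 − 0.734235 = 0.995765 m below the topmost point, so the centroid depth is h_c = 1.9 + 0.995765 = 2.89576 m.
A = πr²/2 = π × 1.73²/2 = 4.70124 m².
Resultant F = γ·h_c·A = 10.05525 × 2.89576 × 4.70124 = 136.889 kN.
I_c = (π/8 − 8/(9π))·r⁴ = 0.109757 × 1.73⁴ = 0.983143 m⁴.
Centre of pressure: y_p = y_c + I_c/(y_c·A) = 2.89576 + 0.983143/(2.89576 × 4.70124) = 2.89576 + 0.0722174 = 2.96798 m along the plane.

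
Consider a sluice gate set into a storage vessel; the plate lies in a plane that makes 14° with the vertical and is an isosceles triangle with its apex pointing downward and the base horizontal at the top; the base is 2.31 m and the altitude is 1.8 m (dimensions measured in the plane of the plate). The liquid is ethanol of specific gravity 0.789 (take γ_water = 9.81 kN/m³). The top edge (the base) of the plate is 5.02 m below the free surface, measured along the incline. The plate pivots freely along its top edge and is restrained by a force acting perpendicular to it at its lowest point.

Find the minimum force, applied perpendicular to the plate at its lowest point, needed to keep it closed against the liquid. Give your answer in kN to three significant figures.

γ = 0.789 × 9.81 = 7.74009 kN/m³.
The plate makes 14° with the vertical, i.e. θ = 90° − 14° = 76° to the horizontal. Measuring y along the incline from the free-surface line, vertical depth h = y·sinθ with sinθ = 0.970296.
With the apex down, the centroid sits h/3 = 1.8/3 = 0.6 m below the base (the top edge), so y_c = 5.02 + 0.6 = 5.62 m and h_c = 5.62 × 0.970296 = 5.45306 m.
A = ½ × 2.31 × 1.8 = 2.079 m².
Resultant F = γ·h_c·A = 7.74009 × 5.45306 × 2.079 = 87.7487 kN.
I_c = b·h³/36 = 2.31 × 1.8³/36 = 0.37422 m⁴.
Centre of pressure: y_p = y_c + I_c/(y_c·A) = 5.62 + 0.37422/(5.62 × 2.079) = 5.62 + 0.0320285 = 5.65203 m along the plane.
The resultant acts 0.6 + 0.0320285 = 0.632028 m (along the plate) below the hinge at the top edge, so the moment about the hinge is M = F × 0.632028 = 87.7487 × 0.632028 = 55.4596 kN·m.
A normal force at the bottom, 1.8 m from the hinge, must supply this moment: P = 55.4596/1.8 = 30.8109 kN.

P ≈ 30.8 kN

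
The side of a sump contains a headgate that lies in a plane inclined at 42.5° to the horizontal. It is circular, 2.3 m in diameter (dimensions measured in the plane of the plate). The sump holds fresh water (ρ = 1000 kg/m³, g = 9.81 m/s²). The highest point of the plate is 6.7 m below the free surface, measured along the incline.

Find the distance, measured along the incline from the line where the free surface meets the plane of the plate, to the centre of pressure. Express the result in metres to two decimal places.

y_p = 7.89 m

γ = ρg = 1000 × 9.81 = 9810 N/m³ = 9.81 kN/m³.
Let θ = 42.5° be the plate's angle to the horizontal; measure y along the incline from where the plane meets the free surface. Vertical depth h = y·sinθ with sinθ = 0.675590.
The centroid is at the centre, 1.15 m below the top of the plate, so y_c = 6.7 + 1.15 = 7.85 m and h_c = 7.85 × 0.675590 = 5.30338 m.
A = π(1.15)² = 4.15476 m².
Resultant F = γ·h_c·A = 9.81 × 5.30338 × 4.15476 = 216.156 kN.
I_c = πr⁴/4 = π × 1.15⁴/4 = 1.37367 m⁴.
Centre of pressure: y_p = y_c + I_c/(y_c·A) = 7.85 + 1.37367/(7.85 × 4.15476) = 7.85 + 0.0421179 = 7.89212 m along the plane.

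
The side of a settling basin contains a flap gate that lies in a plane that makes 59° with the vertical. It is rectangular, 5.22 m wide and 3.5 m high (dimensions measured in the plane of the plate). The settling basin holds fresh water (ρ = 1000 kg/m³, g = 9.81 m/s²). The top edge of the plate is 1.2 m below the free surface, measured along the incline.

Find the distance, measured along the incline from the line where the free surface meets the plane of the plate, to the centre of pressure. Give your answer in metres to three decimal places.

y_p = 3.296 m

γ = ρg = 1000 × 9.81 = 9810 N/m³ = 9.81 kN/m³.
The plate makes 59° with the vertical, i.e. θ = 90° − 59° = 31° to the horizontal. Measuring y along the incline from the free-surface line, vertical depth h = y·sinθ with sinθ = 0.515038.
The centroid lies 3.5/2 = 1.75 m below the top edge, so y_c = 1.2 + 1.75 = 2.95 m and h_c = 2.95 × 0.515038 = 1.51936 m.
A = 5.22 × 3.5 = 18.27 m².
Resultant F = γ·h_c·A = 9.81 × 1.51936 × 18.27 = 272.313 kN.
I_c = b·h³/12 = 5.22 × 3.5³/12 = 18.6506 m⁴.
Centre of pressure: y_p = y_c + I_c/(y_c·A) = 2.95 + 18.6506/(2.95 × 18.27) = 2.95 + 0.346045 = 3.29605 m along the plane.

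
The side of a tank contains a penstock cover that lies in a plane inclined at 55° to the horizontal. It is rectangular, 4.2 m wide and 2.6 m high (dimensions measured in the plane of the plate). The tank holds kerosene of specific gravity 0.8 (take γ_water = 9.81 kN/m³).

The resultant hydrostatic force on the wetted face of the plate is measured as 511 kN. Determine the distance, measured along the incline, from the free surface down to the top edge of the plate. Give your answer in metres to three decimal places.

y_top ≈ 5.979 m

γ = 0.8 × 9.81 = 7.848 kN/m³.
A = 4.2 × 2.6 = 10.92 m².
From F = γ·h_c·A, the centroid depth is h_c = 511/(7.848 × 10.92) = 5.96265 m.
Let θ = 55° be the plate's angle to the horizontal; measure y along the incline from where the plane meets the free surface. Vertical depth h = y·sinθ with sinθ = 0.819152.
Along the incline, y_c = h_c/sinθ = 5.96265/0.819152 = 7.27905 m.
The centroid lies 2.6/2 = 1.3 m below the top edge, so the top edge sits at y_top = 7.27905 − 1.3 = 5.97905 m along the incline.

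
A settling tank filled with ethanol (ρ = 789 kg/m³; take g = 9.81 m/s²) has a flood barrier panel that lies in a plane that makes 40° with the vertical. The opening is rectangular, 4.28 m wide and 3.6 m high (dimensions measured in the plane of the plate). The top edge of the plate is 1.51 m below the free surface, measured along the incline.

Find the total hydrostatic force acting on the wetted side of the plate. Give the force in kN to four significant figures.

F ≈ 302.4 kN

γ = ρg = 789 × 9.81 / 1000 = 7.74009 kN/m³.
The plate makes 40° with the vertical, i.e. θ = 90° − 40° = 50° to the horizontal. Measuring y along the incline from the free-surface line, vertical depth h = y·sinθ with sinθ = 0.766044.
The centroid lies 3.6/2 = 1.8 m below the top edge, so y_c = 1.51 + 1.8 = 3.31 m and h_c = 3.31 × 0.766044 = 2.53561 m.
A = 4.28 × 3.6 = 15.408 m².
Resultant F = γ·h_c·A = 7.74009 × 2.53561 × 15.408 = 302.395 kN.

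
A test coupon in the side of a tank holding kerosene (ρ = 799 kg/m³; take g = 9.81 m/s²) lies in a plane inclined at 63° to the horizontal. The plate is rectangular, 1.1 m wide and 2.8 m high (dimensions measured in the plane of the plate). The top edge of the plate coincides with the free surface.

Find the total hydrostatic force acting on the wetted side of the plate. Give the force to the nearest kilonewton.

γ = ρg = 799 × 9.81 / 1000 = 7.83819 kN/m³.
Let θ = 63° be the plate's angle to the horizontal; measure y along the incline from where the plane meets the free surface. Vertical depth h = y·sinθ with sinθ = 0.891007.
The centroid lies 2.8/2 = 1.4 m below the top edge, so y_c = 1.4 m and h_c = 1.4 × 0.891007 = 1.24741 m.
A = 1.1 × 2.8 = 3.08 m².
Resultant F = γ·h_c·A = 7.83819 × 1.24741 × 3.08 = 30.1145 kN.

F ≈ 30 kN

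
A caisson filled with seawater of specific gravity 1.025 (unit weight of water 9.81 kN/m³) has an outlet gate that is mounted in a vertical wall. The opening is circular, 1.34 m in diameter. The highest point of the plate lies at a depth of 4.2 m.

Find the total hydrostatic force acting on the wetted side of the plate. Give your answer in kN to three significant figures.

γ = 1.025 × 9.81 = 10.05525 kN/m³.
The centroid is at the centre, 0.67 m below the top of the plate, so the centroid depth is h_c = 4.2 + 0.67 = 4.87 m.
A = π(0.67)² = 1.41026 m².
Resultant F = γ·h_c·A = 10.05525 × 4.87 × 1.41026 = 69.0591 kN.

F ≈ 69.1 kN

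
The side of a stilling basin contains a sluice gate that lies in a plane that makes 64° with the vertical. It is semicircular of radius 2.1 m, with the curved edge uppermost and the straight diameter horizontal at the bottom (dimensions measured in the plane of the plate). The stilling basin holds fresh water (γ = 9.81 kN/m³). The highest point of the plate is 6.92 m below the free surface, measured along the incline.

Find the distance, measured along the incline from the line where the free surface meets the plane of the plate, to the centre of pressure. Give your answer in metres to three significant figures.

γ = 9.81 kN/m³.
The plate makes 64° with the vertical, i.e. θ = 90° − 64° = 26° to the horizontal. Measuring y along the incline from the free-surface line, vertical depth h = y·sinθ with sinθ = 0.438371.
The centroid lies 4r/(3π) = 0.891268 m above the diameter, so r − 4r/(3π) = 2.1 − 0.891268 = 1.20873 m below the topmost point, so y_c = 6.92 + 1.20873 = 8.12873 m and h_c = 8.12873 × 0.438371 = 3.5634 m.
A = πr²/2 = π × 2.1²/2 = 6.92721 m².
Resultant F = γ·h_c·A = 9.81 × 3.5634 × 6.92721 = 242.154 kN.
I_c = (π/8 − 8/(9π))·r⁴ = 0.109757 × 2.1⁴ = 2.13457 m⁴.
Centre of pressure: y_p = y_c + I_c/(y_c·A) = 8.12873 + 2.13457/(8.12873 × 6.92721) = 8.12873 + 0.0379079 = 8.16664 m along the plane.

y_p = 8.17 m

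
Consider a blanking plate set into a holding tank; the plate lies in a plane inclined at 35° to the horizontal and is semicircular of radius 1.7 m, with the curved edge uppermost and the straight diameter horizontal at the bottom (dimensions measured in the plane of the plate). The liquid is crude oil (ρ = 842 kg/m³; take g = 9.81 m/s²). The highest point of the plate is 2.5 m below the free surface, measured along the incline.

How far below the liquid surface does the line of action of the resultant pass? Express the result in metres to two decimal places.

h_p = 2.03 m

γ = ρg = 842 × 9.81 / 1000 = 8.26002 kN/m³.
Let θ = 35° be the plate's angle to the horizontal; measure y along the incline from where the plane meets the free surface. Vertical depth h = y·sinθ with sinθ = 0.573576.
The centroid lies 4r/(3π) = 0.721502 m above the diameter, so r − 4r/(3π) = 1.7 − 0.721502 = 0.978498 m below the topmost point, so y_c = 2.5 + 0.978498 = 3.4785 m and h_c = 3.4785 × 0.573576 = 1.99518 m.
A = πr²/2 = π × 1.7²/2 = 4.5396 m².
Resultant F = γ·h_c·A = 8.26002 × 1.99518 × 4.5396 = 74.8136 kN.
I_c = (π/8 − 8/(9π))·r⁴ = 0.109757 × 1.7⁴ = 0.916701 m⁴.
Centre of pressure: y_p = y_c + I_c/(y_c·A) = 3.4785 + 0.916701/(3.4785 × 4.5396) = 3.4785 + 0.0580521 = 3.53655 m along the plane.
Vertically, h_p = y_p·sinθ = 3.53655 × 0.573576 = 2.02848 m.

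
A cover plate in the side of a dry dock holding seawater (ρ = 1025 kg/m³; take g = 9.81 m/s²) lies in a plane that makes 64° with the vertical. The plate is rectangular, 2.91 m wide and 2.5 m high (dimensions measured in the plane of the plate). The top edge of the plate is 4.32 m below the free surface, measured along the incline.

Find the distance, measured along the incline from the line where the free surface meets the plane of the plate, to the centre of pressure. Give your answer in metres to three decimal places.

y_p = 5.664 m

γ = ρg = 1025 × 9.81 / 1000 = 10.05525 kN/m³.
The plate makes 64° with the vertical, i.e. θ = 90° − 64° = 26° to the horizontal. Measuring y along the incline from the free-surface line, vertical depth h = y·sinθ with sinθ = 0.438371.
The centroid lies 2.5/2 = 1.25 m below the top edge, so y_c = 4.32 + 1.25 = 5.57 m and h_c = 5.57 × 0.438371 = 2.44173 m.
A = 2.91 × 2.5 = 7.275 m².
Resultant F = γ·h_c·A = 10.05525 × 2.44173 × 7.275 = 178.617 kN.
I_c = b·h³/12 = 2.91 × 2.5³/12 = 3.78906 m⁴.
Centre of pressure: y_p = y_c + I_c/(y_c·A) = 5.57 + 3.78906/(5.57 × 7.275) = 5.57 + 0.0935068 = 5.66351 m along the plane.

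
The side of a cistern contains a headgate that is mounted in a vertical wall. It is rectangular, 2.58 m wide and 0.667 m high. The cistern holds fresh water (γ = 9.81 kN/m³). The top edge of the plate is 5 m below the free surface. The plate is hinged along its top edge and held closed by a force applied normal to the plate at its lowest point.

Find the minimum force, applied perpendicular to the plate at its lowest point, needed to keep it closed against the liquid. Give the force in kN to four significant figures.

P ≈ 45.96 kN

γ = 9.81 kN/m³.
The centroid lies 0.667/2 = 0.3335 m below the top edge, so the centroid depth is h_c = 5 + 0.3335 = 5.3335 m.
A = 2.58 × 0.667 = 1.72086 m².
Resultant F = γ·h_c·A = 9.81 × 5.3335 × 1.72086 = 90.0382 kN.
I_c = b·h³/12 = 2.58 × 0.667³/12 = 0.0637993 m⁴.
Centre of pressure: y_p = y_c + I_c/(y_c·A) = 5.3335 + 0.0637993/(5.3335 × 1.72086) = 5.3335 + 0.00695117 = 5.34045 m along the plane.
The resultant acts 0.3335 + 0.00695117 = 0.340451 m (along the plate) below the hinge at the top edge, so the moment about the hinge is M = F × 0.340451 = 90.0382 × 0.340451 = 30.6536 kN·m.
A normal force at the bottom, 0.667 m from the hinge, must supply this moment: P = 30.6536/0.667 = 45.9574 kN.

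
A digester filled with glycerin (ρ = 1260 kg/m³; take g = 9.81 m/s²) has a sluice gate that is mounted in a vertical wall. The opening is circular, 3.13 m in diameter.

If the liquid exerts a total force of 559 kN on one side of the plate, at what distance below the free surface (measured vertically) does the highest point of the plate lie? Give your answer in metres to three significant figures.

γ = ρg = 1260 × 9.81 / 1000 = 12.3606 kN/m³.
A = π(1.565)² = 7.69447 m².
From F = γ·h_c·A, the centroid depth is h_c = 559/(12.3606 × 7.69447) = 5.87751 m.
The centroid is at the centre, 1.565 m below the top of the plate, so the highest point sits at h_top = 5.87751 − 1.565 = 4.31251 m below the surface.

d_top ≈ 4.31 m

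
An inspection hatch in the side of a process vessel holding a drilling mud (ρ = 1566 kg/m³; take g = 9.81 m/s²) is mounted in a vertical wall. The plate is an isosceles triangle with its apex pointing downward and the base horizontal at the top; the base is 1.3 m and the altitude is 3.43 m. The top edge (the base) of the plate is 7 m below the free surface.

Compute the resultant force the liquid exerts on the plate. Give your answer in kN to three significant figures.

F ≈ 279 kN

γ = ρg = 1566 × 9.81 / 1000 = 15.36246 kN/m³.
With the apex down, the centroid sits h/3 = 3.43/3 = 1.14333 m below the base (the top edge), so the centroid depth is h_c = 7 + 1.14333 = 8.14333 m.
A = ½ × 1.3 × 3.43 = 2.2295 m².
Resultant F = γ·h_c·A = 15.36246 × 8.14333 × 2.2295 = 278.914 kN.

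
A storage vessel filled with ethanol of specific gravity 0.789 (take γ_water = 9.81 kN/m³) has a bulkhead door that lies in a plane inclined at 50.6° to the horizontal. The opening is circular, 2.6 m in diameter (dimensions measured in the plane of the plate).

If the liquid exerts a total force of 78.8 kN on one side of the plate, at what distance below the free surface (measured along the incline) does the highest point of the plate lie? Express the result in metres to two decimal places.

γ = 0.789 × 9.81 = 7.74009 kN/m³.
A = π(1.3)² = 5.30929 m².
From F = γ·h_c·A, the centroid depth is h_c = 78.8/(7.74009 × 5.30929) = 1.91754 m.
Let θ = 50.6° be the plate's angle to the horizontal; measure y along the incline from where the plane meets the free surface. Vertical depth h = y·sinθ with sinθ = 0.772734.
Along the incline, y_c = h_c/sinθ = 1.91754/0.772734 = 2.4815 m.
The centroid is at the centre, 1.3 m below the top of the plate, so the highest point sits at y_top = 2.4815 − 1.3 = 1.1815 m along the incline.

y_top ≈ 1.18 m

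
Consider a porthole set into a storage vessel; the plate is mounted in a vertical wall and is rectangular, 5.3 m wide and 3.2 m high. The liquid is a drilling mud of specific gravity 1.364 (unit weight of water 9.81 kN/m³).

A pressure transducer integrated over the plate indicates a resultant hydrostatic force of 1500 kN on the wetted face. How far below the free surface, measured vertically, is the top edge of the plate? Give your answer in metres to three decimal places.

γ = 1.364 × 9.81 = 13.38084 kN/m³.
A = 5.3 × 3.2 = 16.96 m².
From F = γ·h_c·A, the centroid depth is h_c = 1500/(13.38084 × 16.96) = 6.6097 m.
The centroid lies 3.2/2 = 1.6 m below the top edge, so the top edge sits at h_top = 6.6097 − 1.6 = 5.0097 m below the surface.

d_top ≈ 5.010 m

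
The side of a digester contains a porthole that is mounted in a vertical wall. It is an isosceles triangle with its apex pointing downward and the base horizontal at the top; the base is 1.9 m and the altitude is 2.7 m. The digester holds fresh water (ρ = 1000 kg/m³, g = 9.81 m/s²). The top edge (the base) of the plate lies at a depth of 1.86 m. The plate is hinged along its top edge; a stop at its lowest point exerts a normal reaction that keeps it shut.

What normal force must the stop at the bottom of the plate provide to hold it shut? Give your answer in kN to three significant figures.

γ = ρg = 1000 × 9.81 = 9810 N/m³ = 9.81 kN/m³.
With the apex down, the centroid sits h/3 = 2.7/3 = 0.9 m below the base (the top edge), so the centroid depth is h_c = 1.86 + 0.9 = 2.76 m.
A = ½ × 1.9 × 2.7 = 2.565 m².
Resultant F = γ·h_c·A = 9.81 × 2.76 × 2.565 = 69.4489 kN.
I_c = b·h³/36 = 1.9 × 2.7³/36 = 1.03883 m⁴.
Centre of pressure: y_p = y_c + I_c/(y_c·A) = 2.76 + 1.03883/(2.76 × 2.565) = 2.76 + 0.14674 = 2.90674 m along the plane.
The resultant acts 0.9 + 0.14674 = 1.04674 m (along the plate) below the hinge at the top edge, so the moment about the hinge is M = F × 1.04674 = 69.4489 × 1.04674 = 72.6949 kN·m.
A normal force at the bottom, 2.7 m from the hinge, must supply this moment: P = 72.6949/2.7 = 26.924 kN.

P ≈ 26.9 kN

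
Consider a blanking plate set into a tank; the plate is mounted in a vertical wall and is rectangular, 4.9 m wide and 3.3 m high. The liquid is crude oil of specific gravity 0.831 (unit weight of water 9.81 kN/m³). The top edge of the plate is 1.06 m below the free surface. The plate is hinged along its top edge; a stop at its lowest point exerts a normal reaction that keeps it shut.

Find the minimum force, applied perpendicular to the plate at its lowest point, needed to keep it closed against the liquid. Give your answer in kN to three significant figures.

γ = 0.831 × 9.81 = 8.15211 kN/m³.
The centroid lies 3.3/2 = 1.65 m below the top edge, so the centroid depth is h_c = 1.06 + 1.65 = 2.71 m.
A = 4.9 × 3.3 = 16.17 m².
Resultant F = γ·h_c·A = 8.15211 × 2.71 × 16.17 = 357.231 kN.
I_c = b·h³/12 = 4.9 × 3.3³/12 = 14.6743 m⁴.
Centre of pressure: y_p = y_c + I_c/(y_c·A) = 2.71 + 14.6743/(2.71 × 16.17) = 2.71 + 0.334871 = 3.04487 m along the plane.
The resultant acts 1.65 + 0.334871 = 1.98487 m (along the plate) below the hinge at the top edge, so the moment about the hinge is M = F × 1.98487 = 357.231 × 1.98487 = 709.057 kN·m.
A normal force at the bottom, 3.3 m from the hinge, must supply this moment: P = 709.057/3.3 = 214.866 kN.

P ≈ 215 kN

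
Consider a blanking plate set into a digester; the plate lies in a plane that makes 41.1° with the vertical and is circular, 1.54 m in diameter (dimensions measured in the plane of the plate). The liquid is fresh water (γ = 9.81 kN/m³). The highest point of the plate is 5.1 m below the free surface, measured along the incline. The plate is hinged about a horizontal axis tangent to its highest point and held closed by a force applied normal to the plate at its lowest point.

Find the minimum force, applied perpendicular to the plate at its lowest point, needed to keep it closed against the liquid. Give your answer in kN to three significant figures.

P ≈ 41.7 kN

γ = 9.81 kN/m³.
The plate makes 41.1° with the vertical, i.e. θ = 90° − 41.1° = 48.9° to the horizontal. Measuring y along the incline from the free-surface line, vertical depth h = y·sinθ with sinθ = 0.753563.
The centroid is at the centre, 0.77 m below the top of the plate, so y_c = 5.1 + 0.77 = 5.87 m and h_c = 5.87 × 0.753563 = 4.42341 m.
A = π(0.77)² = 1.86265 m².
Resultant F = γ·h_c·A = 9.81 × 4.42341 × 1.86265 = 80.8272 kN.
I_c = πr⁴/4 = π × 0.77⁴/4 = 0.276091 m⁴.
Centre of pressure: y_p = y_c + I_c/(y_c·A) = 5.87 + 0.276091/(5.87 × 1.86265) = 5.87 + 0.0252513 = 5.89525 m along the plane.
The resultant acts 0.77 + 0.0252513 = 0.795251 m (along the plate) below the hinge at the top edge, so the moment about the hinge is M = F × 0.795251 = 80.8272 × 0.795251 = 64.2779 kN·m.
A normal force at the bottom, 1.54 m from the hinge, must supply this moment: P = 64.2779/1.54 = 41.7389 kN.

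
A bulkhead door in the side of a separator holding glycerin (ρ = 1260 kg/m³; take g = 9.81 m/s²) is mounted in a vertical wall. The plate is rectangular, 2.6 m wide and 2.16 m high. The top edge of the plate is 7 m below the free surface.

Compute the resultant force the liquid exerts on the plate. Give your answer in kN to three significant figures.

F ≈ 561 kN

γ = ρg = 1260 × 9.81 / 1000 = 12.3606 kN/m³.
The centroid lies 2.16/2 = 1.08 m below the top edge, so the centroid depth is h_c = 7 + 1.08 = 8.08 m.
A = 2.6 × 2.16 = 5.616 m².
Resultant F = γ·h_c·A = 12.3606 × 8.08 × 5.616 = 560.89 kN.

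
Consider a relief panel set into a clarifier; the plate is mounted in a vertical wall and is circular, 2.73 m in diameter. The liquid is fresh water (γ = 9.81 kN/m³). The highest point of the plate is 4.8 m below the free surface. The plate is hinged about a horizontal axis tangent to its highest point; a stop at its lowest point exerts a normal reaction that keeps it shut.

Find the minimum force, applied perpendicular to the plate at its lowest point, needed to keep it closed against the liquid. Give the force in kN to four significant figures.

P ≈ 186.8 kN

γ = 9.81 kN/m³.
The centroid is at the centre, 1.365 m below the top of the plate, so the centroid depth is h_c = 4.8 + 1.365 = 6.165 m.
A = π(1.365)² = 5.85349 m².
Resultant F = γ·h_c·A = 9.81 × 6.165 × 5.85349 = 354.011 kN.
I_c = πr⁴/4 = π × 1.365⁴/4 = 2.72659 m⁴.
Centre of pressure: y_p = y_c + I_c/(y_c·A) = 6.165 + 2.72659/(6.165 × 5.85349) = 6.165 + 0.0755565 = 6.24056 m along the plane.
The resultant acts 1.365 + 0.0755565 = 1.44056 m (along the plate) below the hinge at the top edge, so the moment about the hinge is M = F × 1.44056 = 354.011 × 1.44056 = 509.974 kN·m.
A normal force at the bottom, 2.73 m from the hinge, must supply this moment: P = 509.974/2.73 = 186.804 kN.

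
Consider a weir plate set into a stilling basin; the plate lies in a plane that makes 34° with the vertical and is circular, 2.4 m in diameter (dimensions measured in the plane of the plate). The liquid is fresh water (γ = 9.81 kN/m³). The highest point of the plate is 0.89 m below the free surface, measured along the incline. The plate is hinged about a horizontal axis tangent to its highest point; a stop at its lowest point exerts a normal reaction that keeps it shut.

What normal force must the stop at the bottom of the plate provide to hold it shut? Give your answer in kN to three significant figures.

γ = 9.81 kN/m³.
The plate makes 34° with the vertical, i.e. θ = 90° − 34° = 56° to the horizontal. Measuring y along the incline from the free-surface line, vertical depth h = y·sinθ with sinθ = 0.829038.
The centroid is at the centre, 1.2 m below the top of the plate, so y_c = 0.89 + 1.2 = 2.09 m and h_c = 2.09 × 0.829038 = 1.73269 m.
A = π(1.2)² = 4.52389 m².
Resultant F = γ·h_c·A = 9.81 × 1.73269 × 4.52389 = 76.8957 kN.
I_c = πr⁴/4 = π × 1.2⁴/4 = 1.6286 m⁴.
Centre of pressure: y_p = y_c + I_c/(y_c·A) = 2.09 + 1.6286/(2.09 × 4.52389) = 2.09 + 0.172249 = 2.26225 m along the plane.
The resultant acts 1.2 + 0.172249 = 1.37225 m (along the plate) below the hinge at the top edge, so the moment about the hinge is M = F × 1.37225 = 76.8957 × 1.37225 = 105.52 kN·m.
A normal force at the bottom, 2.4 m from the hinge, must supply this moment: P = 105.52/2.4 = 43.9667 kN.

P ≈ 44.0 kN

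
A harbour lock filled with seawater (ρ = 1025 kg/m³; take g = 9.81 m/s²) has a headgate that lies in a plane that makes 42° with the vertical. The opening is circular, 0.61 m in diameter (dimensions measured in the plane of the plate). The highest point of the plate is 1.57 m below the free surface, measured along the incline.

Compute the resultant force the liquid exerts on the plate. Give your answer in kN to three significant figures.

F ≈ 4.09 kN

γ = ρg = 1025 × 9.81 / 1000 = 10.05525 kN/m³.
The plate makes 42° with the vertical, i.e. θ = 90° − 42° = 48° to the horizontal. Measuring y along the incline from the free-surface line, vertical depth h = y·sinθ with sinθ = 0.743145.
The centroid is at the centre, 0.305 m below the top of the plate, so y_c = 1.57 + 0.305 = 1.875 m and h_c = 1.875 × 0.743145 = 1.3934 m.
A = π(0.305)² = 0.292247 m².
Resultant F = γ·h_c·A = 10.05525 × 1.3934 × 0.292247 = 4.09467 kN.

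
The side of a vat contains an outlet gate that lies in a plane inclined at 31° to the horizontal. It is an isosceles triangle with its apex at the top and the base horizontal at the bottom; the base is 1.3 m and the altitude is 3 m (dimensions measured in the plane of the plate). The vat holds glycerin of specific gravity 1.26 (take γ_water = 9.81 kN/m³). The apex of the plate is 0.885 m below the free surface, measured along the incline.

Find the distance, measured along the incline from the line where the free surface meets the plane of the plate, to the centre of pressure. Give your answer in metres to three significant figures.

γ = 1.26 × 9.81 = 12.3606 kN/m³.
Let θ = 31° be the plate's angle to the horizontal; measure y along the incline from where the plane meets the free surface. Vertical depth h = y·sinθ with sinθ = 0.515038.
With the apex up, the centroid sits 2h/3 = 2 × 3/3 = 2 m below the apex, so y_c = 0.885 + 2 = 2.885 m and h_c = 2.885 × 0.515038 = 1.48588 m.
A = ½ × 1.3 × 3 = 1.95 m².
Resultant F = γ·h_c·A = 12.3606 × 1.48588 × 1.95 = 35.8144 kN.
I_c = b·h³/36 = 1.3 × 3³/36 = 0.975 m⁴.
Centre of pressure: y_p = y_c + I_c/(y_c·A) = 2.885 + 0.975/(2.885 × 1.95) = 2.885 + 0.17331 = 3.05831 m along the plane.

y_p = 3.06 m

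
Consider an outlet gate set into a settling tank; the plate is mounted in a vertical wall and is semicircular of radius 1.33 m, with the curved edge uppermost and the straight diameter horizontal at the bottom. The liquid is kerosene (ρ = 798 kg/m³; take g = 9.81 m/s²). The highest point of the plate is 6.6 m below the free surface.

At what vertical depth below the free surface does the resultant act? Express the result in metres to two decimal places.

h_p = 7.38 m

γ = ρg = 798 × 9.81 / 1000 = 7.82838 kN/m³.
The centroid lies 4r/(3π) = 0.56447 m above the diameter, so r − 4r/(3π) = 1.33 − 0.56447 = 0.76553 m below the topmost point, so the centroid depth is h_c = 6.6 + 0.76553 = 7.36553 m.
A = πr²/2 = π × 1.33²/2 = 2.77858 m².
Resultant F = γ·h_c·A = 7.82838 × 7.36553 × 2.77858 = 160.213 kN.
I_c = (π/8 − 8/(9π))·r⁴ = 0.109757 × 1.33⁴ = 0.34343 m⁴.
Centre of pressure: y_p = y_c + I_c/(y_c·A) = 7.36553 + 0.34343/(7.36553 × 2.77858) = 7.36553 + 0.0167807 = 7.38231 m along the plane.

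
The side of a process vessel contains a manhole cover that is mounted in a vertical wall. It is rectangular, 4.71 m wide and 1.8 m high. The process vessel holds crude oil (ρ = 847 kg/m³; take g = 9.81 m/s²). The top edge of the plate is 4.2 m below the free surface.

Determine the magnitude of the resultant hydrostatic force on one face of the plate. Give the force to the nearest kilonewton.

γ = ρg = 847 × 9.81 / 1000 = 8.30907 kN/m³.
The centroid lies 1.8/2 = 0.9 m below the top edge, so the centroid depth is h_c = 4.2 + 0.9 = 5.1 m.
A = 4.71 × 1.8 = 8.478 m².
Resultant F = γ·h_c·A = 8.30907 × 5.1 × 8.478 = 359.266 kN.

F ≈ 359 kN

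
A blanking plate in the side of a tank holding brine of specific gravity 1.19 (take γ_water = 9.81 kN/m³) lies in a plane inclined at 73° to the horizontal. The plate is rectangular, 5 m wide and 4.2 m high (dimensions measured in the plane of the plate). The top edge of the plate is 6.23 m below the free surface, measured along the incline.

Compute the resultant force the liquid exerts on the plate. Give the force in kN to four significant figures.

F ≈ 1953 kN

γ = 1.19 × 9.81 = 11.6739 kN/m³.
Let θ = 73° be the plate's angle to the horizontal; measure y along the incline from where the plane meets the free surface. Vertical depth h = y·sinθ with sinθ = 0.956305.
The centroid lies 4.2/2 = 2.1 m below the top edge, so y_c = 6.23 + 2.1 = 8.33 m and h_c = 8.33 × 0.956305 = 7.96602 m.
A = 5 × 4.2 = 21 m².
Resultant F = γ·h_c·A = 11.6739 × 7.96602 × 21 = 1952.88 kN.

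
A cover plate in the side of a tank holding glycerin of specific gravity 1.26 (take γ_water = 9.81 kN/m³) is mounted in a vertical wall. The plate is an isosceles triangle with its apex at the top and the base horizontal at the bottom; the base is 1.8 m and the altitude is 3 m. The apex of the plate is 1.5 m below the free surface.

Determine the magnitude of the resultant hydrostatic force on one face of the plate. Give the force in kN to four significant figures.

F ≈ 116.8 kN

γ = 1.26 × 9.81 = 12.3606 kN/m³.
With the apex up, the centroid sits 2h/3 = 2 × 3/3 = 2 m below the apex, so the centroid depth is h_c = 1.5 + 2 = 3.5 m.
A = ½ × 1.8 × 3 = 2.7 m².
Resultant F = γ·h_c·A = 12.3606 × 3.5 × 2.7 = 116.808 kN.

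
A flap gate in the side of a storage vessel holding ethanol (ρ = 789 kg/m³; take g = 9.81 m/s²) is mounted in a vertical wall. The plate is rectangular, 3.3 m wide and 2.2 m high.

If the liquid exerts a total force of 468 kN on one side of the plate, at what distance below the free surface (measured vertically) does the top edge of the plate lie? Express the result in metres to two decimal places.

γ = ρg = 789 × 9.81 / 1000 = 7.74009 kN/m³.
A = 3.3 × 2.2 = 7.26 m².
From F = γ·h_c·A, the centroid depth is h_c = 468/(7.74009 × 7.26) = 8.32843 m.
The centroid lies 2.2/2 = 1.1 m below the top edge, so the top edge sits at h_top = 8.32843 − 1.1 = 7.22843 m below the surface.

d_top ≈ 7.23 m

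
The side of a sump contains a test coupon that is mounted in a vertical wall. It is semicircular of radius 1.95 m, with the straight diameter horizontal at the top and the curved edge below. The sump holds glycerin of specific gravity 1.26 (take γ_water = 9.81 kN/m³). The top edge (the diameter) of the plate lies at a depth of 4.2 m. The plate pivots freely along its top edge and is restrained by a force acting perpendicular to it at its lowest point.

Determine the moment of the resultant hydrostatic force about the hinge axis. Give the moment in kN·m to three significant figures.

γ = 1.26 × 9.81 = 12.3606 kN/m³.
The centroid of a semicircle lies 4r/(3π) = 0.827606 m from the diameter, here below the top edge, so the centroid depth is h_c = 4.2 + 0.827606 = 5.02761 m.
A = πr²/2 = π × 1.95²/2 = 5.97295 m².
Resultant F = γ·h_c·A = 12.3606 × 5.02761 × 5.97295 = 371.185 kN.
I_c = (π/8 − 8/(9π))·r⁴ = 0.109757 × 1.95⁴ = 1.58698 m⁴.
Centre of pressure: y_p = y_c + I_c/(y_c·A) = 5.02761 + 1.58698/(5.02761 × 5.97295) = 5.02761 + 0.0528471 = 5.08046 m along the plane.
The resultant acts 0.827606 + 0.0528471 = 0.880453 m (along the plate) below the hinge at the top edge, so the moment about the hinge is M = F × 0.880453 = 371.185 × 0.880453 = 326.811 kN·m.

M ≈ 327 kN·m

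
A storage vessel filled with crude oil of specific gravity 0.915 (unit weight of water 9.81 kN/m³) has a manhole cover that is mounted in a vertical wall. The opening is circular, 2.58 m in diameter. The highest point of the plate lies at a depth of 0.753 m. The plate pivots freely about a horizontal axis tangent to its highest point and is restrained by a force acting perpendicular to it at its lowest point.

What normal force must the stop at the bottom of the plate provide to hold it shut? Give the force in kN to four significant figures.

P ≈ 55.50 kN

γ = 0.915 × 9.81 = 8.97615 kN/m³.
The centroid is at the centre, 1.29 m below the top of the plate, so the centroid depth is h_c = 0.753 + 1.29 = 2.043 m.
A = π(1.29)² = 5.22792 m².
Resultant F = γ·h_c·A = 8.97615 × 2.043 × 5.22792 = 95.871 kN.
I_c = πr⁴/4 = π × 1.29⁴/4 = 2.17495 m⁴.
Centre of pressure: y_p = y_c + I_c/(y_c·A) = 2.043 + 2.17495/(2.043 × 5.22792) = 2.043 + 0.203635 = 2.24664 m along the plane.
The resultant acts 1.29 + 0.203635 = 1.49364 m (along the plate) below the hinge at the top edge, so the moment about the hinge is M = F × 1.49364 = 95.871 × 1.49364 = 143.197 kN·m.
A normal force at the bottom, 2.58 m from the hinge, must supply this moment: P = 143.197/2.58 = 55.5027 kN.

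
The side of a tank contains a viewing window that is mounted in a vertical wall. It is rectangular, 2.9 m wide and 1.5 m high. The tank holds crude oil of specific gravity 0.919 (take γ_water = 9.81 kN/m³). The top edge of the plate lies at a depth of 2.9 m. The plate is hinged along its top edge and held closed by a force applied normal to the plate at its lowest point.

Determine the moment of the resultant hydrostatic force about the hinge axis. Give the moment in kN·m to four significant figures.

γ = 0.919 × 9.81 = 9.01539 kN/m³.
The centroid lies 1.5/2 = 0.75 m below the top edge, so the centroid depth is h_c = 2.9 + 0.75 = 3.65 m.
A = 2.9 × 1.5 = 4.35 m².
Resultant F = γ·h_c·A = 9.01539 × 3.65 × 4.35 = 143.142 kN.
I_c = b·h³/12 = 2.9 × 1.5³/12 = 0.815625 m⁴.
Centre of pressure: y_p = y_c + I_c/(y_c·A) = 3.65 + 0.815625/(3.65 × 4.35) = 3.65 + 0.0513699 = 3.70137 m along the plane.
The resultant acts 0.75 + 0.0513699 = 0.80137 m (along the plate) below the hinge at the top edge, so the moment about the hinge is M = F × 0.80137 = 143.142 × 0.80137 = 114.71 kN·m.

M ≈ 114.7 kN·m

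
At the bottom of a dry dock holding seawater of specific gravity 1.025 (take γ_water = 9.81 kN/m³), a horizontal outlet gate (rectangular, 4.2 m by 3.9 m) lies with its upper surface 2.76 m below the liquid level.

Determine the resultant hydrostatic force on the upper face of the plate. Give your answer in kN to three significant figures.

F ≈ 455 kN

γ = 1.025 × 9.81 = 10.05525 kN/m³.
The plate is horizontal, so pressure is uniform at p = γ·h = 10.05525 × 2.76 = 27.7525 kN/m².
A = 4.2 × 3.9 = 16.38 m².
F = p·A = 27.7525 × 16.38 = 454.586 kN.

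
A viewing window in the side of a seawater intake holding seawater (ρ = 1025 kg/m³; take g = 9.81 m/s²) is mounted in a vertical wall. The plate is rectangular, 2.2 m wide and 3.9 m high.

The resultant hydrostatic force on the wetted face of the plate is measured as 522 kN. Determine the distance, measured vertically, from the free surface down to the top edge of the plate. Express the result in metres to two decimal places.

d_top ≈ 4.10 m

γ = ρg = 1025 × 9.81 / 1000 = 10.05525 kN/m³.
A = 2.2 × 3.9 = 8.58 m².
From F = γ·h_c·A, the centroid depth is h_c = 522/(10.05525 × 8.58) = 6.05049 m.
The centroid lies 3.9/2 = 1.95 m below the top edge, so the top edge sits at h_top = 6.05049 − 1.95 = 4.10049 m below the surface.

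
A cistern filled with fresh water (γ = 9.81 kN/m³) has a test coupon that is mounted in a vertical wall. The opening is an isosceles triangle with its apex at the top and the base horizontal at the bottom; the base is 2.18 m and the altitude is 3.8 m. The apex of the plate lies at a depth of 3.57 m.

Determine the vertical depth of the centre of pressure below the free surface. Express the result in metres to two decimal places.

h_p = 6.23 m

γ = 9.81 kN/m³.
With the apex up, the centroid sits 2h/3 = 2 × 3.8/3 = 2.53333 m below the apex, so the centroid depth is h_c = 3.57 + 2.53333 = 6.10333 m.
A = ½ × 2.18 × 3.8 = 4.142 m².
Resultant F = γ·h_c·A = 9.81 × 6.10333 × 4.142 = 247.997 kN.
I_c = b·h³/36 = 2.18 × 3.8³/36 = 3.3228 m⁴.
Centre of pressure: y_p = y_c + I_c/(y_c·A) = 6.10333 + 3.3228/(6.10333 × 4.142) = 6.10333 + 0.13144 = 6.23477 m along the plane.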